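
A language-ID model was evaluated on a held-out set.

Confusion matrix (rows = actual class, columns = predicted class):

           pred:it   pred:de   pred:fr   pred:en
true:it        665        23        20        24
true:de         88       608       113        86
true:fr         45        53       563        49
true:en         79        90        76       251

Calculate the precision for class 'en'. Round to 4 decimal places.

0.6122

precision = TP/(TP+FP).
en: TP=251, FP=24+86+49=159 → 251/410 = 0.61220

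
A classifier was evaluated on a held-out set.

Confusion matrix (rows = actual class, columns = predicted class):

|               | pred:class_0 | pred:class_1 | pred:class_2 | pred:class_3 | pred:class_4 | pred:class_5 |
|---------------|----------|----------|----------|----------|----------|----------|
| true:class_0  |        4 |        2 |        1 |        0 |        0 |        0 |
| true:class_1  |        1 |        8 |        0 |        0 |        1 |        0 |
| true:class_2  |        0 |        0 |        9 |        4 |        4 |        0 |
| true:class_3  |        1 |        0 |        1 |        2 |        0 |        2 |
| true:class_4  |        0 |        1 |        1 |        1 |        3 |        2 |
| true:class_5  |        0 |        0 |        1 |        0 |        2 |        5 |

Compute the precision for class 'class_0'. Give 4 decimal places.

precision = TP/(TP+FP).
class_0: TP=4, FP=1+0+1+0+0=2 → 4/6 = 0.66667

0.6667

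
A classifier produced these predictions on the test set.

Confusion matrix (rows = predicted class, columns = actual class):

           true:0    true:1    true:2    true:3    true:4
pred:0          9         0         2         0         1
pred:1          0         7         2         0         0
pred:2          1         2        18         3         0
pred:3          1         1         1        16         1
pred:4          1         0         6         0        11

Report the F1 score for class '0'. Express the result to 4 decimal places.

Treat '0' as positive and all other classes as negative.
F1 score = 2·TP/(2·TP+FP+FN).
0: TP=9, FP=0+2+0+1=3, FN=0+1+1+1=3 → 18/24 = 0.75000

0.7500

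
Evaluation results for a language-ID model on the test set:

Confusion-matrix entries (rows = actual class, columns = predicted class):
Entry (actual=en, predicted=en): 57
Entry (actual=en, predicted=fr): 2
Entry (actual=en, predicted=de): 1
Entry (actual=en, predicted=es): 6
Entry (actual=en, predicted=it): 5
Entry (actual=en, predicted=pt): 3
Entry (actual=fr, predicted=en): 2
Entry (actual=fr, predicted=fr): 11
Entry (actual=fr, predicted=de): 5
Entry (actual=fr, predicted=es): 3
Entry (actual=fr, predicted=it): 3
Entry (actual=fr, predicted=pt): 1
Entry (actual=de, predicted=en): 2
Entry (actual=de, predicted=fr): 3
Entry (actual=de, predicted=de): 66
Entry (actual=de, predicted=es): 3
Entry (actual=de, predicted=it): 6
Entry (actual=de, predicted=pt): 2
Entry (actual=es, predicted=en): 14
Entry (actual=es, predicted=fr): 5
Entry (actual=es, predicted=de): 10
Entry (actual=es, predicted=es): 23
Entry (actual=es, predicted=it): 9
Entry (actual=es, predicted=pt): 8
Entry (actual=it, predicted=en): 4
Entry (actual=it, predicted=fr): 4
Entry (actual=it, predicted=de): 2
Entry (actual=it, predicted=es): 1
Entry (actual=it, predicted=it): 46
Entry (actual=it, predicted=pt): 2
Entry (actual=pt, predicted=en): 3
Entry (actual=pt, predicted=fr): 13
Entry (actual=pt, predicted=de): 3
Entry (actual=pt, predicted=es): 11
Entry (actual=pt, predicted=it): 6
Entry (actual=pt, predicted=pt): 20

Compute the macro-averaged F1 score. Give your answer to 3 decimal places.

Per-class F1 score (2·TP/(2·TP+FP+FN)):
  en: TP=57, FP=2+2+14+4+3=25, FN=2+1+6+5+3=17 → 114/156 = 0.7308
  fr: TP=11, FP=2+3+5+4+13=27, FN=2+5+3+3+1=14 → 22/63 = 0.3492
  de: TP=66, FP=1+5+10+2+3=21, FN=2+3+3+6+2=16 → 132/169 = 0.7811
  es: TP=23, FP=6+3+3+1+11=24, FN=14+5+10+9+8=46 → 46/116 = 0.3966
  it: TP=46, FP=5+3+6+9+6=29, FN=4+4+2+1+2=13 → 92/134 = 0.6866
  pt: TP=20, FP=3+1+2+8+2=16, FN=3+13+3+11+6=36 → 40/92 = 0.4348
Macro-F1 score = mean = (0.7308 + 0.3492 + 0.7811 + 0.3966 + 0.6866 + 0.4348) / 6 = 0.563

0.563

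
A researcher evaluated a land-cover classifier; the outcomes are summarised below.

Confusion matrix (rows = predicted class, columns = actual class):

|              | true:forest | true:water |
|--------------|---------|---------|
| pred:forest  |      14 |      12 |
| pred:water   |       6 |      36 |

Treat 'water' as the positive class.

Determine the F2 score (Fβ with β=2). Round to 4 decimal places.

0.7692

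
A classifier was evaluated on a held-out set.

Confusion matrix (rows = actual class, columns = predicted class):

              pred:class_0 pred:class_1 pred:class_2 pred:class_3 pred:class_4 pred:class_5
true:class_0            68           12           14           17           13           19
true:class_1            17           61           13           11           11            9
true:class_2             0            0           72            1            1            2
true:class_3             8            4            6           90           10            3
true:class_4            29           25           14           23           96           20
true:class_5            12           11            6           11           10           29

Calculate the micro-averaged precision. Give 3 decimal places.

Micro-averaging pools counts across classes: ΣTP=416, ΣFP=332, ΣFN=332.
Micro-precision = TP/(TP+FP) on pooled counts = 0.556 (equals overall accuracy in single-label multiclass).

0.556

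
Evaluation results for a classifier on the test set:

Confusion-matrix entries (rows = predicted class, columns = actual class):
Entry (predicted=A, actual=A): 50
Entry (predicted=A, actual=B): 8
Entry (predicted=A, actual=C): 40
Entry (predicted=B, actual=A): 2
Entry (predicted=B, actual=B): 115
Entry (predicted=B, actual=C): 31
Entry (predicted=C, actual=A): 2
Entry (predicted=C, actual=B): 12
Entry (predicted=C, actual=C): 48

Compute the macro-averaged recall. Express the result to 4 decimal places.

0.7270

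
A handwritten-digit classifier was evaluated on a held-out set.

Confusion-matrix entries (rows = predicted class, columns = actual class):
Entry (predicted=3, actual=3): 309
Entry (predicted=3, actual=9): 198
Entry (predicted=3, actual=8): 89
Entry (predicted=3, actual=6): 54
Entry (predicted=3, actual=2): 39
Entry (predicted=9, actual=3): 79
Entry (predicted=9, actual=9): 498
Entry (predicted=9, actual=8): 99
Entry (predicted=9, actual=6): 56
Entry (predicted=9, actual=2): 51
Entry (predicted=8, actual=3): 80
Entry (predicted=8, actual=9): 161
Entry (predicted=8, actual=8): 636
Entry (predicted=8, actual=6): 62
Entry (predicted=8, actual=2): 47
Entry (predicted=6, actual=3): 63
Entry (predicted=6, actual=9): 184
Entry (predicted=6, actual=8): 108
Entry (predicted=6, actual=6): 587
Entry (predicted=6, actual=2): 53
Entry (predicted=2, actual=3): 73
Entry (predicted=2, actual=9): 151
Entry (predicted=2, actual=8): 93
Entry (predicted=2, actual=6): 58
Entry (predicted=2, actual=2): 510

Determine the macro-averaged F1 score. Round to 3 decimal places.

Per-class F1 score (2·TP/(2·TP+FP+FN)):
  3: TP=309, FP=198+89+54+39=380, FN=79+80+63+73=295 → 618/1293 = 0.4780
  9: TP=498, FP=79+99+56+51=285, FN=198+161+184+151=694 → 996/1975 = 0.5043
  8: TP=636, FP=80+161+62+47=350, FN=89+99+108+93=389 → 1272/2011 = 0.6325
  6: TP=587, FP=63+184+108+53=408, FN=54+56+62+58=230 → 1174/1812 = 0.6479
  2: TP=510, FP=73+151+93+58=375, FN=39+51+47+53=190 → 1020/1585 = 0.6435
Macro-F1 score = mean = (0.4780 + 0.5043 + 0.6325 + 0.6479 + 0.6435) / 5 = 0.581

0.581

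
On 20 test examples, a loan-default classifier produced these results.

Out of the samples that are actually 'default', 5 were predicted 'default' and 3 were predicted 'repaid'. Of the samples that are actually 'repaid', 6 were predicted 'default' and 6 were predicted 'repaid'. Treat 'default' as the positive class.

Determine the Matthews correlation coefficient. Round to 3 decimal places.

MCC = (TP·TN − FP·FN) / √((TP+FP)(TP+FN)(TN+FP)(TN+FN))
Numerator = 5·6 − 6·3 = 12
Denominator = √(11·8·12·9) = √9504 = 97.4885
MCC = 12 / 97.4885 = 0.123

0.123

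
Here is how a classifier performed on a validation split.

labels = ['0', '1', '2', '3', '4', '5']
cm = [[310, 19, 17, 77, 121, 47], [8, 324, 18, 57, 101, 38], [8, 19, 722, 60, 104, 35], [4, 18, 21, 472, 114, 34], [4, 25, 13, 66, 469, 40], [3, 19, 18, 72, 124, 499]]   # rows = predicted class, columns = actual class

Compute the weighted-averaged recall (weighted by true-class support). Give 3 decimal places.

Per-class recall (TP/(TP+FN)):
  0: TP=310, FN=8+8+4+4+3=27 → 310/337 = 0.9199
  1: TP=324, FN=19+19+18+25+19=100 → 324/424 = 0.7642
  2: TP=722, FN=17+18+21+13+18=87 → 722/809 = 0.8925
  3: TP=472, FN=77+57+60+66+72=332 → 472/804 = 0.5871
  4: TP=469, FN=121+101+104+114+124=564 → 469/1033 = 0.4540
  5: TP=499, FN=47+38+35+34+40=194 → 499/693 = 0.7201
Weighted-recall = Σ (supportᵢ/N)·recallᵢ with N=4100: (337/4100)·0.9199 + (424/4100)·0.7642 + (809/4100)·0.8925 + (804/4100)·0.5871 + (1033/4100)·0.4540 + (693/4100)·0.7201 = 0.682

0.682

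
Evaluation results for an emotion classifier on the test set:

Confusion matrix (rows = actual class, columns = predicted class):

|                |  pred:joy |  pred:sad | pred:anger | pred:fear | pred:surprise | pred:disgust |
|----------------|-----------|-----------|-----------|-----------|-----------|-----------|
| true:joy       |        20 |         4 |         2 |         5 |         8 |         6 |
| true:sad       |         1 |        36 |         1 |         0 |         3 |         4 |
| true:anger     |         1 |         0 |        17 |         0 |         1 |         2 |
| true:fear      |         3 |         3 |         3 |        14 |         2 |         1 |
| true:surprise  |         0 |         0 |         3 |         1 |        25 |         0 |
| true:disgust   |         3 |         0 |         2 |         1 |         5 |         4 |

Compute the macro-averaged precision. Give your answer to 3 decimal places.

0.605

Per-class precision (TP/(TP+FP)):
  joy: TP=20, FP=1+1+3+0+3=8 → 20/28 = 0.7143
  sad: TP=36, FP=4+0+3+0+0=7 → 36/43 = 0.8372
  anger: TP=17, FP=2+1+3+3+2=11 → 17/28 = 0.6071
  fear: TP=14, FP=5+0+0+1+1=7 → 14/21 = 0.6667
  surprise: TP=25, FP=8+3+1+2+5=19 → 25/44 = 0.5682
  disgust: TP=4, FP=6+4+2+1+0=13 → 4/17 = 0.2353
Macro-precision = mean = (0.7143 + 0.8372 + 0.6071 + 0.6667 + 0.5682 + 0.2353) / 6 = 0.605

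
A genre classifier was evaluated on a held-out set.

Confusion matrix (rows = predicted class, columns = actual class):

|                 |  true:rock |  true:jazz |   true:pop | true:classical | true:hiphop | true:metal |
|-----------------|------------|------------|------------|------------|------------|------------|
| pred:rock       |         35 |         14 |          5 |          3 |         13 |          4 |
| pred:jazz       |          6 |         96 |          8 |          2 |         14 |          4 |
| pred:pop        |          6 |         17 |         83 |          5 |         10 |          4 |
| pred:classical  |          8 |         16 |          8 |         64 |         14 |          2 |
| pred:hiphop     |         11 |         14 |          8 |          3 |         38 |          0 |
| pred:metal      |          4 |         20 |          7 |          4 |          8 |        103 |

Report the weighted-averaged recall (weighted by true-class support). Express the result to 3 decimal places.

0.634

Per-class recall (TP/(TP+FN)):
  rock: TP=35, FN=6+6+8+11+4=35 → 35/70 = 0.5000
  jazz: TP=96, FN=14+17+16+14+20=81 → 96/177 = 0.5424
  pop: TP=83, FN=5+8+8+8+7=36 → 83/119 = 0.6975
  classical: TP=64, FN=3+2+5+3+4=17 → 64/81 = 0.7901
  hiphop: TP=38, FN=13+14+10+14+8=59 → 38/97 = 0.3918
  metal: TP=103, FN=4+4+4+2+0=14 → 103/117 = 0.8803
Weighted-recall = Σ (supportᵢ/N)·recallᵢ with N=661: (70/661)·0.5000 + (177/661)·0.5424 + (119/661)·0.6975 + (81/661)·0.7901 + (97/661)·0.3918 + (117/661)·0.8803 = 0.634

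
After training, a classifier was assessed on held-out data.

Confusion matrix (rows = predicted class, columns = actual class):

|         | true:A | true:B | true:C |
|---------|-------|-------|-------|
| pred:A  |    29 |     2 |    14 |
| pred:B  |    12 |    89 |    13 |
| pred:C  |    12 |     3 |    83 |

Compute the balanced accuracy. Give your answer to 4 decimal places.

0.7495

Balanced accuracy = mean of per-class recall.
  A: recall = 29/53 = 0.54717
  B: recall = 89/94 = 0.94681
  C: recall = 83/110 = 0.75455
Mean = (0.54717 + 0.94681 + 0.75455) / 3 = 0.7495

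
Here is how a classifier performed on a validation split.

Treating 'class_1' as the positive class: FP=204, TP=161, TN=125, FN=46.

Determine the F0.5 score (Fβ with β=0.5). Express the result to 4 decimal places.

0.4829

Fβ = (1+β²)·TP / ((1+β²)·TP + β²·FN + FP), with β²=1/4
= 1.25·161 / (1.25·161 + 0.25·46 + 204) = 0.4829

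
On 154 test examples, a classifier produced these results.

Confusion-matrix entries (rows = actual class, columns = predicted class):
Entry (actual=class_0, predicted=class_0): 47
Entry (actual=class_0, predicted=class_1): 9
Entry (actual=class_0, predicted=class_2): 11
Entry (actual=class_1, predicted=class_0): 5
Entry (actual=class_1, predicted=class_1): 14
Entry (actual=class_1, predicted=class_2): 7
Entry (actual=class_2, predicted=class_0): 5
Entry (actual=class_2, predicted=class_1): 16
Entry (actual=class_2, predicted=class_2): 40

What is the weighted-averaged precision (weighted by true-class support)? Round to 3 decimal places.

0.693

Per-class precision (TP/(TP+FP)):
  class_0: TP=47, FP=5+5=10 → 47/57 = 0.8246
  class_1: TP=14, FP=9+16=25 → 14/39 = 0.3590
  class_2: TP=40, FP=11+7=18 → 40/58 = 0.6897
Weighted-precision = Σ (supportᵢ/N)·precisionᵢ with N=154: (67/154)·0.8246 + (26/154)·0.3590 + (61/154)·0.6897 = 0.693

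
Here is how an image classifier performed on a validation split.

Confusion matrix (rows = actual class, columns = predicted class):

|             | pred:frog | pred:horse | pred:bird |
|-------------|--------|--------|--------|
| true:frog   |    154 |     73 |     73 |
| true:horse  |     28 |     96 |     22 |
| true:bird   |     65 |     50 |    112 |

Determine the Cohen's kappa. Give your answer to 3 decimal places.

Observed agreement pₒ = trace/N = 362/673 = 0.5379
Expected agreement pₑ = Σ (rowᵢ·colᵢ)/N² = (300·247 + 146·219 + 227·207)/673² = 0.3379
κ = (pₒ − pₑ)/(1 − pₑ) = (0.5379 − 0.3379)/(1 − 0.3379) = 0.302

0.302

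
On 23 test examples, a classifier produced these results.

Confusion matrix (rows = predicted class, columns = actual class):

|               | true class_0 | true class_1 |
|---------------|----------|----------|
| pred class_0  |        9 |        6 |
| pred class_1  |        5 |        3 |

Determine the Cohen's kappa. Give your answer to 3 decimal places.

-0.024

Observed agreement pₒ = trace/N = 12/23 = 0.5217
Expected agreement pₑ = Σ (rowᵢ·colᵢ)/N² = (14·15 + 9·8)/23² = 0.5331
κ = (pₒ − pₑ)/(1 − pₑ) = (0.5217 − 0.5331)/(1 − 0.5331) = -0.024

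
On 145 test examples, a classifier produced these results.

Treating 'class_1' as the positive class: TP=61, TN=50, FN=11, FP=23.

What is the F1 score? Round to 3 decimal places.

Precision = TP/(TP+FP) = 61/84 = 0.7262
Recall = TP/(TP+FN) = 61/72 = 0.8472
F1 = 2·TP/(2·TP+FP+FN) = 122/156 = 0.782

0.782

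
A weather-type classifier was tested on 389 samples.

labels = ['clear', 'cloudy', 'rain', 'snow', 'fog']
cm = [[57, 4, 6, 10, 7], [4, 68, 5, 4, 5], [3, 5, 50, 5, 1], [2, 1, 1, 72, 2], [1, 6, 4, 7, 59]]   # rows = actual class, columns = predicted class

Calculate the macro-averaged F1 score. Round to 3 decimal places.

Per-class F1 score (2·TP/(2·TP+FP+FN)):
  clear: TP=57, FP=4+3+2+1=10, FN=4+6+10+7=27 → 114/151 = 0.7550
  cloudy: TP=68, FP=4+5+1+6=16, FN=4+5+4+5=18 → 136/170 = 0.8000
  rain: TP=50, FP=6+5+1+4=16, FN=3+5+5+1=14 → 100/130 = 0.7692
  snow: TP=72, FP=10+4+5+7=26, FN=2+1+1+2=6 → 144/176 = 0.8182
  fog: TP=59, FP=7+5+1+2=15, FN=1+6+4+7=18 → 118/151 = 0.7815
Macro-F1 score = mean = (0.7550 + 0.8000 + 0.7692 + 0.8182 + 0.7815) / 5 = 0.785

0.785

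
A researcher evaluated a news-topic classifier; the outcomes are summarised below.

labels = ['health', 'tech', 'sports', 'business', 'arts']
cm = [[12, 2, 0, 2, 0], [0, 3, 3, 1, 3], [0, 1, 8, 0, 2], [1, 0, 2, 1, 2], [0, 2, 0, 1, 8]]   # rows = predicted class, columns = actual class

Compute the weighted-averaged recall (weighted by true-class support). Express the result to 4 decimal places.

0.5926

Per-class recall (TP/(TP+FN)):
  health: TP=12, FN=0+0+1+0=1 → 12/13 = 0.92308
  tech: TP=3, FN=2+1+0+2=5 → 3/8 = 0.37500
  sports: TP=8, FN=0+3+2+0=5 → 8/13 = 0.61538
  business: TP=1, FN=2+1+0+1=4 → 1/5 = 0.20000
  arts: TP=8, FN=0+3+2+2=7 → 8/15 = 0.53333
Weighted-recall = Σ (supportᵢ/N)·recallᵢ with N=54: (13/54)·0.92308 + (8/54)·0.37500 + (13/54)·0.61538 + (5/54)·0.20000 + (15/54)·0.53333 = 0.5926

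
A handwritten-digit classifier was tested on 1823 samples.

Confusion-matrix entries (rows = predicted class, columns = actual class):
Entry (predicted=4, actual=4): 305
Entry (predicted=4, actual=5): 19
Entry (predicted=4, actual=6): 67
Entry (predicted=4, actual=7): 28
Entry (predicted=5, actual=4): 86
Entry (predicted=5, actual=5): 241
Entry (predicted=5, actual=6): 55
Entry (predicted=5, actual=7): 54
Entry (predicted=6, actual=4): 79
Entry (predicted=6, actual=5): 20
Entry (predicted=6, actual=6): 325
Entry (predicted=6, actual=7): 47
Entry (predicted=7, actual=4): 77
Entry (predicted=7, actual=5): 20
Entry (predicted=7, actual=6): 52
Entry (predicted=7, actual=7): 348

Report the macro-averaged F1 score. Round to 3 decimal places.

0.668

Per-class F1 score (2·TP/(2·TP+FP+FN)):
  4: TP=305, FP=19+67+28=114, FN=86+79+77=242 → 610/966 = 0.6315
  5: TP=241, FP=86+55+54=195, FN=19+20+20=59 → 482/736 = 0.6549
  6: TP=325, FP=79+20+47=146, FN=67+55+52=174 → 650/970 = 0.6701
  7: TP=348, FP=77+20+52=149, FN=28+54+47=129 → 696/974 = 0.7146
Macro-F1 score = mean = (0.6315 + 0.6549 + 0.6701 + 0.7146) / 4 = 0.668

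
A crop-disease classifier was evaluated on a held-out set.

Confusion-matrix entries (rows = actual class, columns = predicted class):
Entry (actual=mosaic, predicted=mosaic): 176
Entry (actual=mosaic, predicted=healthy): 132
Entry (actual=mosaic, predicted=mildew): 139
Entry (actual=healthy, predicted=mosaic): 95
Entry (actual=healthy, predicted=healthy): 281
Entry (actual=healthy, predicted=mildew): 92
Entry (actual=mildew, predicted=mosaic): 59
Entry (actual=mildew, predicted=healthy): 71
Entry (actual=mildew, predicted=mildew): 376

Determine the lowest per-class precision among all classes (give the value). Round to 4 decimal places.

Per-class precision (TP/(TP+FP)):
  mosaic: TP=176, FP=95+59=154 → 176/330 = 0.53333
  healthy: TP=281, FP=132+71=203 → 281/484 = 0.58058
  mildew: TP=376, FP=139+92=231 → 376/607 = 0.61944
Lowest is class 'mosaic' with precision = 0.5333.

0.5333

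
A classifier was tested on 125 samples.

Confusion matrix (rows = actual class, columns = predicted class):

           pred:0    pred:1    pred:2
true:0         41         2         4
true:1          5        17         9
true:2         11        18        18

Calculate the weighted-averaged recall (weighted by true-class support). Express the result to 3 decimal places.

0.608

Per-class recall (TP/(TP+FN)):
  0: TP=41, FN=2+4=6 → 41/47 = 0.8723
  1: TP=17, FN=5+9=14 → 17/31 = 0.5484
  2: TP=18, FN=11+18=29 → 18/47 = 0.3830
Weighted-recall = Σ (supportᵢ/N)·recallᵢ with N=125: (47/125)·0.8723 + (31/125)·0.5484 + (47/125)·0.3830 = 0.608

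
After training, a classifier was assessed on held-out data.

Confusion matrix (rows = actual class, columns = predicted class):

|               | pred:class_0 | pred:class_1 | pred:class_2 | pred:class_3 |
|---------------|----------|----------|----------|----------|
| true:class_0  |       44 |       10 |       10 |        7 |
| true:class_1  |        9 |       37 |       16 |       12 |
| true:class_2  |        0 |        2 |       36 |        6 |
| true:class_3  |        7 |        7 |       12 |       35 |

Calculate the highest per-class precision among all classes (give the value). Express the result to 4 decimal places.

Per-class precision (TP/(TP+FP)):
  class_0: TP=44, FP=9+0+7=16 → 44/60 = 0.73333
  class_1: TP=37, FP=10+2+7=19 → 37/56 = 0.66071
  class_2: TP=36, FP=10+16+12=38 → 36/74 = 0.48649
  class_3: TP=35, FP=7+12+6=25 → 35/60 = 0.58333
Highest is class 'class_0' with precision = 0.7333.

0.7333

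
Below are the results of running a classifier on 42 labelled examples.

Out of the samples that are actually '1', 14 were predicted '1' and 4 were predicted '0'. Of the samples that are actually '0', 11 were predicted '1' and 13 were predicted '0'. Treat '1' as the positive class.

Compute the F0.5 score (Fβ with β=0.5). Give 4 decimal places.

Fβ = (1+β²)·TP / ((1+β²)·TP + β²·FN + FP), with β²=1/4
= 1.25·14 / (1.25·14 + 0.25·4 + 11) = 0.5932

0.5932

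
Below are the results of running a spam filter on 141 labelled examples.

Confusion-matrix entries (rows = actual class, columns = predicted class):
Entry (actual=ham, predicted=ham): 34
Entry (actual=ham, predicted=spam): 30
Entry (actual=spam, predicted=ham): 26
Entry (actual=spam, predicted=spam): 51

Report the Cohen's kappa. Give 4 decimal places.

Observed agreement pₒ = trace/N = 85/141 = 0.60284
Expected agreement pₑ = Σ (rowᵢ·colᵢ)/N² = (64·60 + 77·81)/141² = 0.50687
κ = (pₒ − pₑ)/(1 − pₑ) = (0.60284 − 0.50687)/(1 − 0.50687) = 0.1946

0.1946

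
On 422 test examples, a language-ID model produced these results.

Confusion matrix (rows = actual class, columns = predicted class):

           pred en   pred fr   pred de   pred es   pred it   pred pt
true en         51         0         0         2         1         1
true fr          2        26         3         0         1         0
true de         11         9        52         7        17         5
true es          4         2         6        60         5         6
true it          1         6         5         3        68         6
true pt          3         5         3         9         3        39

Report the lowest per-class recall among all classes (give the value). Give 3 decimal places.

Per-class recall (TP/(TP+FN)):
  en: TP=51, FN=0+0+2+1+1=4 → 51/55 = 0.9273
  fr: TP=26, FN=2+3+0+1+0=6 → 26/32 = 0.8125
  de: TP=52, FN=11+9+7+17+5=49 → 52/101 = 0.5149
  es: TP=60, FN=4+2+6+5+6=23 → 60/83 = 0.7229
  it: TP=68, FN=1+6+5+3+6=21 → 68/89 = 0.7640
  pt: TP=39, FN=3+5+3+9+3=23 → 39/62 = 0.6290
Lowest is class 'de' with recall = 0.515.

0.515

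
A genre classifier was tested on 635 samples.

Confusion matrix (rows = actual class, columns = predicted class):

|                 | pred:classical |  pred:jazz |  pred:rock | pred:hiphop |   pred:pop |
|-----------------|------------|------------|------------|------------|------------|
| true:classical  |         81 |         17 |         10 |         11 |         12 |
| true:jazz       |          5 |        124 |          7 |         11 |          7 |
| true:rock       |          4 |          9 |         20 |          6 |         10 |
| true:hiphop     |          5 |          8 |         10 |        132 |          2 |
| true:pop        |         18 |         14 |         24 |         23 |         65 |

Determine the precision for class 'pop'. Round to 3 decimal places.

0.677

Take TP from the diagonal, FP from the rest of the 'pop' prediction marginal, FN from the rest of the 'pop' actual marginal.
precision = TP/(TP+FP).
pop: TP=65, FP=12+7+10+2=31 → 65/96 = 0.6771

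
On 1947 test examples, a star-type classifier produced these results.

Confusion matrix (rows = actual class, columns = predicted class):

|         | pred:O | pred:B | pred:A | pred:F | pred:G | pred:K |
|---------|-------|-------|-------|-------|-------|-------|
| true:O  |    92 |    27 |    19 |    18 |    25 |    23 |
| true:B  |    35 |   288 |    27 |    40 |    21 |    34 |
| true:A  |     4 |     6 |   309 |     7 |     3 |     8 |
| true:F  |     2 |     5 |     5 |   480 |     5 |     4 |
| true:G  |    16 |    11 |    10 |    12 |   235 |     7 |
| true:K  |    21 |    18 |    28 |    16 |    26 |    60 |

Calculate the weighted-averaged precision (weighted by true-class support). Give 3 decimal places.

0.742

Per-class precision (TP/(TP+FP)):
  O: TP=92, FP=35+4+2+16+21=78 → 92/170 = 0.5412
  B: TP=288, FP=27+6+5+11+18=67 → 288/355 = 0.8113
  A: TP=309, FP=19+27+5+10+28=89 → 309/398 = 0.7764
  F: TP=480, FP=18+40+7+12+16=93 → 480/573 = 0.8377
  G: TP=235, FP=25+21+3+5+26=80 → 235/315 = 0.7460
  K: TP=60, FP=23+34+8+4+7=76 → 60/136 = 0.4412
Weighted-precision = Σ (supportᵢ/N)·precisionᵢ with N=1947: (204/1947)·0.5412 + (445/1947)·0.8113 + (337/1947)·0.7764 + (501/1947)·0.8377 + (291/1947)·0.7460 + (169/1947)·0.4412 = 0.742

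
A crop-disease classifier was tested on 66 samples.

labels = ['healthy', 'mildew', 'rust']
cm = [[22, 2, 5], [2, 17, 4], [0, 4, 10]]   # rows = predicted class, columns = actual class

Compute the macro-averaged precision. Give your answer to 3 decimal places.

0.737

Per-class precision (TP/(TP+FP)):
  healthy: TP=22, FP=2+5=7 → 22/29 = 0.7586
  mildew: TP=17, FP=2+4=6 → 17/23 = 0.7391
  rust: TP=10, FP=0+4=4 → 10/14 = 0.7143
Macro-precision = mean = (0.7586 + 0.7391 + 0.7143) / 3 = 0.737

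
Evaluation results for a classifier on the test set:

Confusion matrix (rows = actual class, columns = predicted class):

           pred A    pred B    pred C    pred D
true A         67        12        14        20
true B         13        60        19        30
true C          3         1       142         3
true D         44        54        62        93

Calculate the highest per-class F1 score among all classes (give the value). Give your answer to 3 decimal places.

Per-class F1 score (2·TP/(2·TP+FP+FN)):
  A: TP=67, FP=13+3+44=60, FN=12+14+20=46 → 134/240 = 0.5583
  B: TP=60, FP=12+1+54=67, FN=13+19+30=62 → 120/249 = 0.4819
  C: TP=142, FP=14+19+62=95, FN=3+1+3=7 → 284/386 = 0.7358
  D: TP=93, FP=20+30+3=53, FN=44+54+62=160 → 186/399 = 0.4662
Highest is class 'C' with F1 score = 0.736.

0.736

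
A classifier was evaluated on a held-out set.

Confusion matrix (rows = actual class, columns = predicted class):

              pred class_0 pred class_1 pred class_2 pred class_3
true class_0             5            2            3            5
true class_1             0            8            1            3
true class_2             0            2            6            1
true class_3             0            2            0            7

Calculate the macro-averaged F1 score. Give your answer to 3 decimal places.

0.577

Per-class F1 score (2·TP/(2·TP+FP+FN)):
  class_0: TP=5, FP=0+0+0=0, FN=2+3+5=10 → 10/20 = 0.5000
  class_1: TP=8, FP=2+2+2=6, FN=0+1+3=4 → 16/26 = 0.6154
  class_2: TP=6, FP=3+1+0=4, FN=0+2+1=3 → 12/19 = 0.6316
  class_3: TP=7, FP=5+3+1=9, FN=0+2+0=2 → 14/25 = 0.5600
Macro-F1 score = mean = (0.5000 + 0.6154 + 0.6316 + 0.5600) / 4 = 0.577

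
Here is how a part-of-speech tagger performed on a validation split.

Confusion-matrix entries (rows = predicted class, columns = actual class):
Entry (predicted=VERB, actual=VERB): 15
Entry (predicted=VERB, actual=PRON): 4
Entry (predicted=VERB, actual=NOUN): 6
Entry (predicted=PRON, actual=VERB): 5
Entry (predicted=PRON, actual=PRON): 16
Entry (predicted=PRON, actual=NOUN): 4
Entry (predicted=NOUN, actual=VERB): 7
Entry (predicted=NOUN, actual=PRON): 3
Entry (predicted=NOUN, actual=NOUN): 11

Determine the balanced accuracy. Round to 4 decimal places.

0.5917

Balanced accuracy = mean of per-class recall.
  VERB: recall = 15/27 = 0.55556
  PRON: recall = 16/23 = 0.69565
  NOUN: recall = 11/21 = 0.52381
Mean = (0.55556 + 0.69565 + 0.52381) / 3 = 0.5917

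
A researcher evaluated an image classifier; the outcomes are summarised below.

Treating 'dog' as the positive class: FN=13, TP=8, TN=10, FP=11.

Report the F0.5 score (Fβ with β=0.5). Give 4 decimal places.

0.4124

Fβ = (1+β²)·TP / ((1+β²)·TP + β²·FN + FP), with β²=1/4
= 1.25·8 / (1.25·8 + 0.25·13 + 11) = 0.4124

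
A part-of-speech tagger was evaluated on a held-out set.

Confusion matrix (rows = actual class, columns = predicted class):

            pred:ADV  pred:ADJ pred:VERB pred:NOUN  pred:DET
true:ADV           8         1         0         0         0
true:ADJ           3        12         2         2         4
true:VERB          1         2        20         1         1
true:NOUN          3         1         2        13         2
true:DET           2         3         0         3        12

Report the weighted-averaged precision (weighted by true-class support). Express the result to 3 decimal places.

0.680

Per-class precision (TP/(TP+FP)):
  ADV: TP=8, FP=3+1+3+2=9 → 8/17 = 0.4706
  ADJ: TP=12, FP=1+2+1+3=7 → 12/19 = 0.6316
  VERB: TP=20, FP=0+2+2+0=4 → 20/24 = 0.8333
  NOUN: TP=13, FP=0+2+1+3=6 → 13/19 = 0.6842
  DET: TP=12, FP=0+4+1+2=7 → 12/19 = 0.6316
Weighted-precision = Σ (supportᵢ/N)·precisionᵢ with N=98: (9/98)·0.4706 + (23/98)·0.6316 + (25/98)·0.8333 + (21/98)·0.6842 + (20/98)·0.6316 = 0.680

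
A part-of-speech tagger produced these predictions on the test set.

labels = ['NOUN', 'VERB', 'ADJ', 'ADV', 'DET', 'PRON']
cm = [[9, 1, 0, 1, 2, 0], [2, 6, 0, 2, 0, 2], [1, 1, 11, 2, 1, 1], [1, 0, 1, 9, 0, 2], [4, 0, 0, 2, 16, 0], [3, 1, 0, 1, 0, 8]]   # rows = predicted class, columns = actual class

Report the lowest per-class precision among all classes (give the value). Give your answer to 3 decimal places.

Per-class precision (TP/(TP+FP)):
  NOUN: TP=9, FP=1+0+1+2+0=4 → 9/13 = 0.6923
  VERB: TP=6, FP=2+0+2+0+2=6 → 6/12 = 0.5000
  ADJ: TP=11, FP=1+1+2+1+1=6 → 11/17 = 0.6471
  ADV: TP=9, FP=1+0+1+0+2=4 → 9/13 = 0.6923
  DET: TP=16, FP=4+0+0+2+0=6 → 16/22 = 0.7273
  PRON: TP=8, FP=3+1+0+1+0=5 → 8/13 = 0.6154
Lowest is class 'VERB' with precision = 0.500.

0.500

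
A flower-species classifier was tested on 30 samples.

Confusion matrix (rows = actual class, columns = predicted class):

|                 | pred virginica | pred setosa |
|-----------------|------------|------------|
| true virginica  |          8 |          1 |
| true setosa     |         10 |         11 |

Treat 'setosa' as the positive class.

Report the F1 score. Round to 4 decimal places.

0.6667

Precision = TP/(TP+FP) = 11/12 = 0.9167
Recall = TP/(TP+FN) = 11/21 = 0.5238
F1 = 2·TP/(2·TP+FP+FN) = 22/33 = 0.6667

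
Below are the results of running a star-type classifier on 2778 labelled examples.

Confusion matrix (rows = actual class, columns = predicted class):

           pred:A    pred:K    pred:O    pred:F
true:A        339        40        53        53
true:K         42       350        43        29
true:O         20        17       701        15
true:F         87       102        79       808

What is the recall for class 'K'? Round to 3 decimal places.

0.754

recall = TP/(TP+FN).
K: TP=350, FN=42+43+29=114 → 350/464 = 0.7543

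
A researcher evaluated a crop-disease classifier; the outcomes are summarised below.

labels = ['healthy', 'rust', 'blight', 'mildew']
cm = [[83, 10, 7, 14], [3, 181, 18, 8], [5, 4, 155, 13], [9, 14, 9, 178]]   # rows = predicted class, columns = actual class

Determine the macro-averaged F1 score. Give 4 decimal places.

0.8321

Per-class F1 score (2·TP/(2·TP+FP+FN)):
  healthy: TP=83, FP=10+7+14=31, FN=3+5+9=17 → 166/214 = 0.77570
  rust: TP=181, FP=3+18+8=29, FN=10+4+14=28 → 362/419 = 0.86396
  blight: TP=155, FP=5+4+13=22, FN=7+18+9=34 → 310/366 = 0.84699
  mildew: TP=178, FP=9+14+9=32, FN=14+8+13=35 → 356/423 = 0.84161
Macro-F1 score = mean = (0.77570 + 0.86396 + 0.84699 + 0.84161) / 4 = 0.8321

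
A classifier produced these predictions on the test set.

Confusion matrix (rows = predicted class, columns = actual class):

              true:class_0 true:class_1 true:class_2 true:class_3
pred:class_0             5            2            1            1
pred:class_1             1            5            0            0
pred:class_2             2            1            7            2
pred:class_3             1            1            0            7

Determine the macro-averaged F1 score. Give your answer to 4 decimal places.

Per-class F1 score (2·TP/(2·TP+FP+FN)):
  class_0: TP=5, FP=2+1+1=4, FN=1+2+1=4 → 10/18 = 0.55556
  class_1: TP=5, FP=1+0+0=1, FN=2+1+1=4 → 10/15 = 0.66667
  class_2: TP=7, FP=2+1+2=5, FN=1+0+0=1 → 14/20 = 0.70000
  class_3: TP=7, FP=1+1+0=2, FN=1+0+2=3 → 14/19 = 0.73684
Macro-F1 score = mean = (0.55556 + 0.66667 + 0.70000 + 0.73684) / 4 = 0.6648

0.6648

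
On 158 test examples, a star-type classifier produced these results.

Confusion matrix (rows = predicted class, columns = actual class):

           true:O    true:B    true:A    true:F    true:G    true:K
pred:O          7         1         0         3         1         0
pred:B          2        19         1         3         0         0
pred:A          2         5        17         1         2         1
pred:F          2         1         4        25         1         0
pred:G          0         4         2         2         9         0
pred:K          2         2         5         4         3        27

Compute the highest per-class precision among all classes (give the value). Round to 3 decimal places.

0.760

Per-class precision (TP/(TP+FP)):
  O: TP=7, FP=1+0+3+1+0=5 → 7/12 = 0.5833
  B: TP=19, FP=2+1+3+0+0=6 → 19/25 = 0.7600
  A: TP=17, FP=2+5+1+2+1=11 → 17/28 = 0.6071
  F: TP=25, FP=2+1+4+1+0=8 → 25/33 = 0.7576
  G: TP=9, FP=0+4+2+2+0=8 → 9/17 = 0.5294
  K: TP=27, FP=2+2+5+4+3=16 → 27/43 = 0.6279
Highest is class 'B' with precision = 0.760.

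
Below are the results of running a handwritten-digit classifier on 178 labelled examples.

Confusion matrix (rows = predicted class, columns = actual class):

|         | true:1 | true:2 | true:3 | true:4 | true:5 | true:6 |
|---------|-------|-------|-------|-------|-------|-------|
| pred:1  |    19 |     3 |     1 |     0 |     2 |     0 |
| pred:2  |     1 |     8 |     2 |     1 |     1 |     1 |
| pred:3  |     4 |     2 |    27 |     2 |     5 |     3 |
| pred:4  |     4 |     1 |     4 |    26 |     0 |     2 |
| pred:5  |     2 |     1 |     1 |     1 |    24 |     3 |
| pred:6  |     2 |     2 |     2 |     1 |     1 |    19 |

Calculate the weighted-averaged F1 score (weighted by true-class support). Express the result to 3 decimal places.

0.688

Per-class F1 score (2·TP/(2·TP+FP+FN)):
  1: TP=19, FP=3+1+0+2+0=6, FN=1+4+4+2+2=13 → 38/57 = 0.6667
  2: TP=8, FP=1+2+1+1+1=6, FN=3+2+1+1+2=9 → 16/31 = 0.5161
  3: TP=27, FP=4+2+2+5+3=16, FN=1+2+4+1+2=10 → 54/80 = 0.6750
  4: TP=26, FP=4+1+4+0+2=11, FN=0+1+2+1+1=5 → 52/68 = 0.7647
  5: TP=24, FP=2+1+1+1+3=8, FN=2+1+5+0+1=9 → 48/65 = 0.7385
  6: TP=19, FP=2+2+2+1+1=8, FN=0+1+3+2+3=9 → 38/55 = 0.6909
Weighted-F1 score = Σ (supportᵢ/N)·F1 scoreᵢ with N=178: (32/178)·0.6667 + (17/178)·0.5161 + (37/178)·0.6750 + (31/178)·0.7647 + (33/178)·0.7385 + (28/178)·0.6909 = 0.688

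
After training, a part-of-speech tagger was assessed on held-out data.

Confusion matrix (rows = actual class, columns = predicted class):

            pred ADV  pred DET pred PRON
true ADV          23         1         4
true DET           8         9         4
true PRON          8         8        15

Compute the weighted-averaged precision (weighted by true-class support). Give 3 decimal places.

Per-class precision (TP/(TP+FP)):
  ADV: TP=23, FP=8+8=16 → 23/39 = 0.5897
  DET: TP=9, FP=1+8=9 → 9/18 = 0.5000
  PRON: TP=15, FP=4+4=8 → 15/23 = 0.6522
Weighted-precision = Σ (supportᵢ/N)·precisionᵢ with N=80: (28/80)·0.5897 + (21/80)·0.5000 + (31/80)·0.6522 = 0.590

0.590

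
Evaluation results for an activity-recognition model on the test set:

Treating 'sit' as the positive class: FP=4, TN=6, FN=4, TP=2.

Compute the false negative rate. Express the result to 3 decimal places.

0.667

FNR = FN/(FN+TP) = 4/(4+2) = 0.667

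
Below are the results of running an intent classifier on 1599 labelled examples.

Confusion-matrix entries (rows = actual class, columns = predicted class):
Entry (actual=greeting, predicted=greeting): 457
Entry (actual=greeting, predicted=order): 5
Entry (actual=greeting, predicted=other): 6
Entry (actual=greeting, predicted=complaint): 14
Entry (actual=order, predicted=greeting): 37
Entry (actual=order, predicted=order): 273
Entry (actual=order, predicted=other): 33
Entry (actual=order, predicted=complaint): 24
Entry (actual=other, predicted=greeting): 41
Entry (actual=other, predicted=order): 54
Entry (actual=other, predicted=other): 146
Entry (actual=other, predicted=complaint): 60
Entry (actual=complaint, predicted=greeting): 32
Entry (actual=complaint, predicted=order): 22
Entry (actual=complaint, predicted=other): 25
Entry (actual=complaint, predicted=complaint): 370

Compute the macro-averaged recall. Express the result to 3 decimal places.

0.750

Per-class recall (TP/(TP+FN)):
  greeting: TP=457, FN=5+6+14=25 → 457/482 = 0.9481
  order: TP=273, FN=37+33+24=94 → 273/367 = 0.7439
  other: TP=146, FN=41+54+60=155 → 146/301 = 0.4850
  complaint: TP=370, FN=32+22+25=79 → 370/449 = 0.8241
Macro-recall = mean = (0.9481 + 0.7439 + 0.4850 + 0.8241) / 4 = 0.750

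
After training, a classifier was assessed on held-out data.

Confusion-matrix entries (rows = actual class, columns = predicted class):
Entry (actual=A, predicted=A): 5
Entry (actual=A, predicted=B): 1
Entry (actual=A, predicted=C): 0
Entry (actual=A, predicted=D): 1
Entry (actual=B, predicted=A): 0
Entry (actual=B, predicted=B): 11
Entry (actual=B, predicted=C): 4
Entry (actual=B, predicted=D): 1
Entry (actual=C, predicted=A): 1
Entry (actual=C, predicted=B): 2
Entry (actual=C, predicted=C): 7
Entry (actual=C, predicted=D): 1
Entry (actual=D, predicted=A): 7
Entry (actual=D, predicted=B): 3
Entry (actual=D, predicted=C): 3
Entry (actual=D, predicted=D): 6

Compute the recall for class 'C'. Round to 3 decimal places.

One-vs-rest for 'C': TP = diagonal; FP = other classes predicted 'C'; FN = 'C' predicted as other.
recall = TP/(TP+FN).
C: TP=7, FN=1+2+1=4 → 7/11 = 0.6364

0.636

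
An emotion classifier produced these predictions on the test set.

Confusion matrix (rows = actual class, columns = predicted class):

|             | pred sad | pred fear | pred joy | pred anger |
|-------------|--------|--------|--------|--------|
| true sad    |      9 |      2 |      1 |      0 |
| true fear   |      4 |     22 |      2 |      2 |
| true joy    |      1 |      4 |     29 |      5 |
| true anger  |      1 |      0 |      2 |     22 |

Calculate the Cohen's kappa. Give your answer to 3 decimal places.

0.688

Observed agreement pₒ = trace/N = 82/106 = 0.7736
Expected agreement pₑ = Σ (rowᵢ·colᵢ)/N² = (12·15 + 30·28 + 39·34 + 25·29)/106² = 0.2733
κ = (pₒ − pₑ)/(1 − pₑ) = (0.7736 − 0.2733)/(1 − 0.2733) = 0.688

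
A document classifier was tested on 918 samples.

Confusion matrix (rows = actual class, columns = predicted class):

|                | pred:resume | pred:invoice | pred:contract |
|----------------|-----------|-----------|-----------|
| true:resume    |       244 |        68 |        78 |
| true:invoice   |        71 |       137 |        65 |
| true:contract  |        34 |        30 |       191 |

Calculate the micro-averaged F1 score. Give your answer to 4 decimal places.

0.6231

Micro-averaging pools counts across classes: ΣTP=572, ΣFP=346, ΣFN=346.
Micro-F1 score = 2·TP/(2·TP+FP+FN) on pooled counts = 0.6231 (equals overall accuracy in single-label multiclass).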